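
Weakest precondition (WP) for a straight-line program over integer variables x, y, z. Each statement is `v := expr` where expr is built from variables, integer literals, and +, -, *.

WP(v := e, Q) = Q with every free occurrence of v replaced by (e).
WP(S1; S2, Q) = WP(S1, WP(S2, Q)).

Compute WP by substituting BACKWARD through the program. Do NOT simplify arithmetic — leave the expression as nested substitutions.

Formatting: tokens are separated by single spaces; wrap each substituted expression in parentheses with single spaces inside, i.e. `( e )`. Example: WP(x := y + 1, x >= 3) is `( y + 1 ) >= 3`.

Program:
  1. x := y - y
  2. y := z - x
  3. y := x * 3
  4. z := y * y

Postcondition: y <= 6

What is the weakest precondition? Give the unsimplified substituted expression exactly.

Answer: ( ( y - y ) * 3 ) <= 6

Derivation:
post: y <= 6
stmt 4: z := y * y  -- replace 0 occurrence(s) of z with (y * y)
  => y <= 6
stmt 3: y := x * 3  -- replace 1 occurrence(s) of y with (x * 3)
  => ( x * 3 ) <= 6
stmt 2: y := z - x  -- replace 0 occurrence(s) of y with (z - x)
  => ( x * 3 ) <= 6
stmt 1: x := y - y  -- replace 1 occurrence(s) of x with (y - y)
  => ( ( y - y ) * 3 ) <= 6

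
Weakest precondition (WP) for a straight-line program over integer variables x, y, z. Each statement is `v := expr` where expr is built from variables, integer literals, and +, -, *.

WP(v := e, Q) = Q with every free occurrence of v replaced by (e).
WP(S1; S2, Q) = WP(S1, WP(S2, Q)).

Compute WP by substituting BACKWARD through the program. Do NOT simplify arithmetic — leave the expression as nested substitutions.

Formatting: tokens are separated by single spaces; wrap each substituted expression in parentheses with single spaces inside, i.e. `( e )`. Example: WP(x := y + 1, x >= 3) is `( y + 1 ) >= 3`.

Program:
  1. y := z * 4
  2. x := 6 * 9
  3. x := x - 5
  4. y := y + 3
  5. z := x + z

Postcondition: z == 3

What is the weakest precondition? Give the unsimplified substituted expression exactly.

Answer: ( ( ( 6 * 9 ) - 5 ) + z ) == 3

Derivation:
post: z == 3
stmt 5: z := x + z  -- replace 1 occurrence(s) of z with (x + z)
  => ( x + z ) == 3
stmt 4: y := y + 3  -- replace 0 occurrence(s) of y with (y + 3)
  => ( x + z ) == 3
stmt 3: x := x - 5  -- replace 1 occurrence(s) of x with (x - 5)
  => ( ( x - 5 ) + z ) == 3
stmt 2: x := 6 * 9  -- replace 1 occurrence(s) of x with (6 * 9)
  => ( ( ( 6 * 9 ) - 5 ) + z ) == 3
stmt 1: y := z * 4  -- replace 0 occurrence(s) of y with (z * 4)
  => ( ( ( 6 * 9 ) - 5 ) + z ) == 3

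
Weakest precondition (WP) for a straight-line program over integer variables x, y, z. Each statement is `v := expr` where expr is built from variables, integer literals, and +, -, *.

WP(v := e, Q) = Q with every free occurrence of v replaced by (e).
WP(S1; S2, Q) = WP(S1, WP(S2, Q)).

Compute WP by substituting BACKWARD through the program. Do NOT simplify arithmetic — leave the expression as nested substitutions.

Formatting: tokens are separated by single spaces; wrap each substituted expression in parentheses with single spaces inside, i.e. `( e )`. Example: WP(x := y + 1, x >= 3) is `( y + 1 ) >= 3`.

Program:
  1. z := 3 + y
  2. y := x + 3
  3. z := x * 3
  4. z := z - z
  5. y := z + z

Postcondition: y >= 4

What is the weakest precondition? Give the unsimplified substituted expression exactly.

Answer: ( ( ( x * 3 ) - ( x * 3 ) ) + ( ( x * 3 ) - ( x * 3 ) ) ) >= 4

Derivation:
post: y >= 4
stmt 5: y := z + z  -- replace 1 occurrence(s) of y with (z + z)
  => ( z + z ) >= 4
stmt 4: z := z - z  -- replace 2 occurrence(s) of z with (z - z)
  => ( ( z - z ) + ( z - z ) ) >= 4
stmt 3: z := x * 3  -- replace 4 occurrence(s) of z with (x * 3)
  => ( ( ( x * 3 ) - ( x * 3 ) ) + ( ( x * 3 ) - ( x * 3 ) ) ) >= 4
stmt 2: y := x + 3  -- replace 0 occurrence(s) of y with (x + 3)
  => ( ( ( x * 3 ) - ( x * 3 ) ) + ( ( x * 3 ) - ( x * 3 ) ) ) >= 4
stmt 1: z := 3 + y  -- replace 0 occurrence(s) of z with (3 + y)
  => ( ( ( x * 3 ) - ( x * 3 ) ) + ( ( x * 3 ) - ( x * 3 ) ) ) >= 4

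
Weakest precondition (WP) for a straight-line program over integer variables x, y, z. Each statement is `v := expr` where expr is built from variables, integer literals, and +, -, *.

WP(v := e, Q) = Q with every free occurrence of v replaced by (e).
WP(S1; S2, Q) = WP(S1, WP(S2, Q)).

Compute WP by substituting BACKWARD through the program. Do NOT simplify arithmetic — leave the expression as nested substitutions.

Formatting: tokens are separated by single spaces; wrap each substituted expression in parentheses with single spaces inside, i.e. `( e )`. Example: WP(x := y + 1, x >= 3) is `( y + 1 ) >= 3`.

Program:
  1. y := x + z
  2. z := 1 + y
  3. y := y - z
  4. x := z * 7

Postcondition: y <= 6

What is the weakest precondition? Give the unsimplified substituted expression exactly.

Answer: ( ( x + z ) - ( 1 + ( x + z ) ) ) <= 6

Derivation:
post: y <= 6
stmt 4: x := z * 7  -- replace 0 occurrence(s) of x with (z * 7)
  => y <= 6
stmt 3: y := y - z  -- replace 1 occurrence(s) of y with (y - z)
  => ( y - z ) <= 6
stmt 2: z := 1 + y  -- replace 1 occurrence(s) of z with (1 + y)
  => ( y - ( 1 + y ) ) <= 6
stmt 1: y := x + z  -- replace 2 occurrence(s) of y with (x + z)
  => ( ( x + z ) - ( 1 + ( x + z ) ) ) <= 6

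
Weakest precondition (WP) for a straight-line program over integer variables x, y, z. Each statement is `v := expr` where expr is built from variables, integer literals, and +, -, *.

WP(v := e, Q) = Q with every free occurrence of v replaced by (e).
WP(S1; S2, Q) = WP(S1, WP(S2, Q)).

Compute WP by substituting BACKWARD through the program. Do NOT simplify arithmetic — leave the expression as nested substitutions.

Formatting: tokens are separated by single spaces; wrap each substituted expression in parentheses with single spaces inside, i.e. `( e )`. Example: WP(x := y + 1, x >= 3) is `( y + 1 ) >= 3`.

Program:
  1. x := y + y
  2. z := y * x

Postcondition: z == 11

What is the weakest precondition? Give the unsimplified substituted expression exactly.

Answer: ( y * ( y + y ) ) == 11

Derivation:
post: z == 11
stmt 2: z := y * x  -- replace 1 occurrence(s) of z with (y * x)
  => ( y * x ) == 11
stmt 1: x := y + y  -- replace 1 occurrence(s) of x with (y + y)
  => ( y * ( y + y ) ) == 11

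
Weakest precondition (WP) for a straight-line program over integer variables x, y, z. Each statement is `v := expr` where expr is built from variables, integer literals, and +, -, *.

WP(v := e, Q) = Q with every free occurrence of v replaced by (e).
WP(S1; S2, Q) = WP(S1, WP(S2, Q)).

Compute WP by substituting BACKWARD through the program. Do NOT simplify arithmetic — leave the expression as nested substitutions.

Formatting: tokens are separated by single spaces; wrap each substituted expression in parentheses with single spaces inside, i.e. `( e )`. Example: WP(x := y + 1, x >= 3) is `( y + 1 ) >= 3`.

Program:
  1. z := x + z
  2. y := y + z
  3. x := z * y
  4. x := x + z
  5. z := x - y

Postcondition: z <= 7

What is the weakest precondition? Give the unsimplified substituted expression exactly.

post: z <= 7
stmt 5: z := x - y  -- replace 1 occurrence(s) of z with (x - y)
  => ( x - y ) <= 7
stmt 4: x := x + z  -- replace 1 occurrence(s) of x with (x + z)
  => ( ( x + z ) - y ) <= 7
stmt 3: x := z * y  -- replace 1 occurrence(s) of x with (z * y)
  => ( ( ( z * y ) + z ) - y ) <= 7
stmt 2: y := y + z  -- replace 2 occurrence(s) of y with (y + z)
  => ( ( ( z * ( y + z ) ) + z ) - ( y + z ) ) <= 7
stmt 1: z := x + z  -- replace 4 occurrence(s) of z with (x + z)
  => ( ( ( ( x + z ) * ( y + ( x + z ) ) ) + ( x + z ) ) - ( y + ( x + z ) ) ) <= 7

Answer: ( ( ( ( x + z ) * ( y + ( x + z ) ) ) + ( x + z ) ) - ( y + ( x + z ) ) ) <= 7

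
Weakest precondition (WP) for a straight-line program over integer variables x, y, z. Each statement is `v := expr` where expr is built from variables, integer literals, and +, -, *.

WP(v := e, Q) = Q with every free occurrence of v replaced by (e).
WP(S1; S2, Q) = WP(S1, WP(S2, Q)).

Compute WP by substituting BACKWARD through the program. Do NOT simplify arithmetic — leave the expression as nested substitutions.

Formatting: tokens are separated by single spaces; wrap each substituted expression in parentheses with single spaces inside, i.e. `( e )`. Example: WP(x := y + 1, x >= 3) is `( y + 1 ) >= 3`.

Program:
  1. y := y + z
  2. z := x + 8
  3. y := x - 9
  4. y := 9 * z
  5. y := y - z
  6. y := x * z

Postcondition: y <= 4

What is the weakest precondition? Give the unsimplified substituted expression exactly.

post: y <= 4
stmt 6: y := x * z  -- replace 1 occurrence(s) of y with (x * z)
  => ( x * z ) <= 4
stmt 5: y := y - z  -- replace 0 occurrence(s) of y with (y - z)
  => ( x * z ) <= 4
stmt 4: y := 9 * z  -- replace 0 occurrence(s) of y with (9 * z)
  => ( x * z ) <= 4
stmt 3: y := x - 9  -- replace 0 occurrence(s) of y with (x - 9)
  => ( x * z ) <= 4
stmt 2: z := x + 8  -- replace 1 occurrence(s) of z with (x + 8)
  => ( x * ( x + 8 ) ) <= 4
stmt 1: y := y + z  -- replace 0 occurrence(s) of y with (y + z)
  => ( x * ( x + 8 ) ) <= 4

Answer: ( x * ( x + 8 ) ) <= 4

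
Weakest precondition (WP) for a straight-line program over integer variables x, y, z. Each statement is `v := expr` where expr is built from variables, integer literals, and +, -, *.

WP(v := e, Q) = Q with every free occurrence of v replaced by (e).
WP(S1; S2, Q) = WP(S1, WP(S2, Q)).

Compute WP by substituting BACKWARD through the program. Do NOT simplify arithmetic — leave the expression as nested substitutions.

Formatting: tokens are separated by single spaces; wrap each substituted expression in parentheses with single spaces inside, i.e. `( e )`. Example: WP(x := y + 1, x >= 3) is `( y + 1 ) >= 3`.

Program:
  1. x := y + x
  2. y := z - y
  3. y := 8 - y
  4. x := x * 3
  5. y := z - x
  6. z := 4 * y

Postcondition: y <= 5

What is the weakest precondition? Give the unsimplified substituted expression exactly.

post: y <= 5
stmt 6: z := 4 * y  -- replace 0 occurrence(s) of z with (4 * y)
  => y <= 5
stmt 5: y := z - x  -- replace 1 occurrence(s) of y with (z - x)
  => ( z - x ) <= 5
stmt 4: x := x * 3  -- replace 1 occurrence(s) of x with (x * 3)
  => ( z - ( x * 3 ) ) <= 5
stmt 3: y := 8 - y  -- replace 0 occurrence(s) of y with (8 - y)
  => ( z - ( x * 3 ) ) <= 5
stmt 2: y := z - y  -- replace 0 occurrence(s) of y with (z - y)
  => ( z - ( x * 3 ) ) <= 5
stmt 1: x := y + x  -- replace 1 occurrence(s) of x with (y + x)
  => ( z - ( ( y + x ) * 3 ) ) <= 5

Answer: ( z - ( ( y + x ) * 3 ) ) <= 5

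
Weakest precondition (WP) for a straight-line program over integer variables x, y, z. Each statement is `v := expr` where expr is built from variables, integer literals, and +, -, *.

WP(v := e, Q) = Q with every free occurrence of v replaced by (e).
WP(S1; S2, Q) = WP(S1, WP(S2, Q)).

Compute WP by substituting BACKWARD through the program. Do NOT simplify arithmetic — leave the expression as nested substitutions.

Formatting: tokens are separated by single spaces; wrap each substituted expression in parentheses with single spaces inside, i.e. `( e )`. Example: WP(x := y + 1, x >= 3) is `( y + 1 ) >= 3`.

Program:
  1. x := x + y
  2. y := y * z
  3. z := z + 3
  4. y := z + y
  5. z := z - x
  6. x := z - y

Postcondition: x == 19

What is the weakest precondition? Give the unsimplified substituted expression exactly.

Answer: ( ( ( z + 3 ) - ( x + y ) ) - ( ( z + 3 ) + ( y * z ) ) ) == 19

Derivation:
post: x == 19
stmt 6: x := z - y  -- replace 1 occurrence(s) of x with (z - y)
  => ( z - y ) == 19
stmt 5: z := z - x  -- replace 1 occurrence(s) of z with (z - x)
  => ( ( z - x ) - y ) == 19
stmt 4: y := z + y  -- replace 1 occurrence(s) of y with (z + y)
  => ( ( z - x ) - ( z + y ) ) == 19
stmt 3: z := z + 3  -- replace 2 occurrence(s) of z with (z + 3)
  => ( ( ( z + 3 ) - x ) - ( ( z + 3 ) + y ) ) == 19
stmt 2: y := y * z  -- replace 1 occurrence(s) of y with (y * z)
  => ( ( ( z + 3 ) - x ) - ( ( z + 3 ) + ( y * z ) ) ) == 19
stmt 1: x := x + y  -- replace 1 occurrence(s) of x with (x + y)
  => ( ( ( z + 3 ) - ( x + y ) ) - ( ( z + 3 ) + ( y * z ) ) ) == 19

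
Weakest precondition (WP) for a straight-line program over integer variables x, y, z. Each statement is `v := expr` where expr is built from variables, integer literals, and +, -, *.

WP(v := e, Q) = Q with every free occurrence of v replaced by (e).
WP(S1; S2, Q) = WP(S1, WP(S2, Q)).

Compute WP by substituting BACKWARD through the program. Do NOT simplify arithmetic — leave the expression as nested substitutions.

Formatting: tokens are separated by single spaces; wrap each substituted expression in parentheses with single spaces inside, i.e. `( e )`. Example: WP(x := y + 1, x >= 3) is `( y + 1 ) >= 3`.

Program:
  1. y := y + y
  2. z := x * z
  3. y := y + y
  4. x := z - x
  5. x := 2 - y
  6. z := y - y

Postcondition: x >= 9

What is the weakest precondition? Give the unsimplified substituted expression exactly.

post: x >= 9
stmt 6: z := y - y  -- replace 0 occurrence(s) of z with (y - y)
  => x >= 9
stmt 5: x := 2 - y  -- replace 1 occurrence(s) of x with (2 - y)
  => ( 2 - y ) >= 9
stmt 4: x := z - x  -- replace 0 occurrence(s) of x with (z - x)
  => ( 2 - y ) >= 9
stmt 3: y := y + y  -- replace 1 occurrence(s) of y with (y + y)
  => ( 2 - ( y + y ) ) >= 9
stmt 2: z := x * z  -- replace 0 occurrence(s) of z with (x * z)
  => ( 2 - ( y + y ) ) >= 9
stmt 1: y := y + y  -- replace 2 occurrence(s) of y with (y + y)
  => ( 2 - ( ( y + y ) + ( y + y ) ) ) >= 9

Answer: ( 2 - ( ( y + y ) + ( y + y ) ) ) >= 9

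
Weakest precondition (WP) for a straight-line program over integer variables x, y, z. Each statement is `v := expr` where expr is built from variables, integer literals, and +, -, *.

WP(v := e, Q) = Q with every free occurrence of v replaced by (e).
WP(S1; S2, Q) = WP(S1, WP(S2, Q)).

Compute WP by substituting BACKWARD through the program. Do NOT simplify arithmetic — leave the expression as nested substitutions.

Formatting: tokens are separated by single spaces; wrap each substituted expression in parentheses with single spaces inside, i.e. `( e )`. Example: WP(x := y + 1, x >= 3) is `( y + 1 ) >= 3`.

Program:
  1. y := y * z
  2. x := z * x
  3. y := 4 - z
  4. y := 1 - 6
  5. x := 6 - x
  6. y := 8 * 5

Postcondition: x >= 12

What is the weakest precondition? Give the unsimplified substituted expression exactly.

post: x >= 12
stmt 6: y := 8 * 5  -- replace 0 occurrence(s) of y with (8 * 5)
  => x >= 12
stmt 5: x := 6 - x  -- replace 1 occurrence(s) of x with (6 - x)
  => ( 6 - x ) >= 12
stmt 4: y := 1 - 6  -- replace 0 occurrence(s) of y with (1 - 6)
  => ( 6 - x ) >= 12
stmt 3: y := 4 - z  -- replace 0 occurrence(s) of y with (4 - z)
  => ( 6 - x ) >= 12
stmt 2: x := z * x  -- replace 1 occurrence(s) of x with (z * x)
  => ( 6 - ( z * x ) ) >= 12
stmt 1: y := y * z  -- replace 0 occurrence(s) of y with (y * z)
  => ( 6 - ( z * x ) ) >= 12

Answer: ( 6 - ( z * x ) ) >= 12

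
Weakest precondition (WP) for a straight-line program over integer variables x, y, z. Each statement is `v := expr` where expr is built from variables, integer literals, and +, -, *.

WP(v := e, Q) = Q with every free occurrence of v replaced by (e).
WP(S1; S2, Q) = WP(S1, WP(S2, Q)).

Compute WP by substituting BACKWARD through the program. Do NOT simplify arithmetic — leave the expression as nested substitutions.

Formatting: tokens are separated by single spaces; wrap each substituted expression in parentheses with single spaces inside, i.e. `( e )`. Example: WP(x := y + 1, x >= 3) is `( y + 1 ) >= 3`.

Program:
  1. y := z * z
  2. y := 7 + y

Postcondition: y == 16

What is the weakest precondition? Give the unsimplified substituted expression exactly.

post: y == 16
stmt 2: y := 7 + y  -- replace 1 occurrence(s) of y with (7 + y)
  => ( 7 + y ) == 16
stmt 1: y := z * z  -- replace 1 occurrence(s) of y with (z * z)
  => ( 7 + ( z * z ) ) == 16

Answer: ( 7 + ( z * z ) ) == 16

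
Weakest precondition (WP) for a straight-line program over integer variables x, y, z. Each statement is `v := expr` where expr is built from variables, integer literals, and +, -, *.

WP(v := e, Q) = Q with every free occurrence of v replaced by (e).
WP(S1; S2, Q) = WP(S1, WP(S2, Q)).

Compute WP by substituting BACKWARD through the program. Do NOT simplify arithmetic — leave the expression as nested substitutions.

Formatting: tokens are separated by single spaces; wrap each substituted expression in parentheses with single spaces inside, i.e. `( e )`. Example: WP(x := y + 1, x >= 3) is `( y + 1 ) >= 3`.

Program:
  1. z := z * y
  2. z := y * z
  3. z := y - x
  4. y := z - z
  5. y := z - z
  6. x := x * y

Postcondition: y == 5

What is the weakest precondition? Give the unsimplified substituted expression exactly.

Answer: ( ( y - x ) - ( y - x ) ) == 5

Derivation:
post: y == 5
stmt 6: x := x * y  -- replace 0 occurrence(s) of x with (x * y)
  => y == 5
stmt 5: y := z - z  -- replace 1 occurrence(s) of y with (z - z)
  => ( z - z ) == 5
stmt 4: y := z - z  -- replace 0 occurrence(s) of y with (z - z)
  => ( z - z ) == 5
stmt 3: z := y - x  -- replace 2 occurrence(s) of z with (y - x)
  => ( ( y - x ) - ( y - x ) ) == 5
stmt 2: z := y * z  -- replace 0 occurrence(s) of z with (y * z)
  => ( ( y - x ) - ( y - x ) ) == 5
stmt 1: z := z * y  -- replace 0 occurrence(s) of z with (z * y)
  => ( ( y - x ) - ( y - x ) ) == 5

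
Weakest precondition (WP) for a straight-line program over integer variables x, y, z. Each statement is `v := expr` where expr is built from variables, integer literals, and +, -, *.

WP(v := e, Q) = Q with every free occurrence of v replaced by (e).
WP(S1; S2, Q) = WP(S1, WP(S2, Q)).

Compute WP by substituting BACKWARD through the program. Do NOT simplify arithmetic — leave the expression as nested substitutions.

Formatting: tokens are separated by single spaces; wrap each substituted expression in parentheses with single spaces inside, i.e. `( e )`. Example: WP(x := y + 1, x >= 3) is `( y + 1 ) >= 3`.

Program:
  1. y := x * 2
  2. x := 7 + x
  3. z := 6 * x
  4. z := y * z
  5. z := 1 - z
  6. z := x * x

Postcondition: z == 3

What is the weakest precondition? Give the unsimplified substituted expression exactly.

Answer: ( ( 7 + x ) * ( 7 + x ) ) == 3

Derivation:
post: z == 3
stmt 6: z := x * x  -- replace 1 occurrence(s) of z with (x * x)
  => ( x * x ) == 3
stmt 5: z := 1 - z  -- replace 0 occurrence(s) of z with (1 - z)
  => ( x * x ) == 3
stmt 4: z := y * z  -- replace 0 occurrence(s) of z with (y * z)
  => ( x * x ) == 3
stmt 3: z := 6 * x  -- replace 0 occurrence(s) of z with (6 * x)
  => ( x * x ) == 3
stmt 2: x := 7 + x  -- replace 2 occurrence(s) of x with (7 + x)
  => ( ( 7 + x ) * ( 7 + x ) ) == 3
stmt 1: y := x * 2  -- replace 0 occurrence(s) of y with (x * 2)
  => ( ( 7 + x ) * ( 7 + x ) ) == 3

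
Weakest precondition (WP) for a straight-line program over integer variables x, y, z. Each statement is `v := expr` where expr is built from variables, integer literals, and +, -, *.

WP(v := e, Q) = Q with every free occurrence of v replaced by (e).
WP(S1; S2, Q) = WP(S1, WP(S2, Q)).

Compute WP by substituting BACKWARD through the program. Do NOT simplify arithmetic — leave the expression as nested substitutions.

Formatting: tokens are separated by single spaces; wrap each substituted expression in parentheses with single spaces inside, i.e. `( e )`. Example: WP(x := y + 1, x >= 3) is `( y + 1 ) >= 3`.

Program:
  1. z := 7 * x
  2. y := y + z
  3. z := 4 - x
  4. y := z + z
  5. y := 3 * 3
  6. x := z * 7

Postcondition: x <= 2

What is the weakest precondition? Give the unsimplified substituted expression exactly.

Answer: ( ( 4 - x ) * 7 ) <= 2

Derivation:
post: x <= 2
stmt 6: x := z * 7  -- replace 1 occurrence(s) of x with (z * 7)
  => ( z * 7 ) <= 2
stmt 5: y := 3 * 3  -- replace 0 occurrence(s) of y with (3 * 3)
  => ( z * 7 ) <= 2
stmt 4: y := z + z  -- replace 0 occurrence(s) of y with (z + z)
  => ( z * 7 ) <= 2
stmt 3: z := 4 - x  -- replace 1 occurrence(s) of z with (4 - x)
  => ( ( 4 - x ) * 7 ) <= 2
stmt 2: y := y + z  -- replace 0 occurrence(s) of y with (y + z)
  => ( ( 4 - x ) * 7 ) <= 2
stmt 1: z := 7 * x  -- replace 0 occurrence(s) of z with (7 * x)
  => ( ( 4 - x ) * 7 ) <= 2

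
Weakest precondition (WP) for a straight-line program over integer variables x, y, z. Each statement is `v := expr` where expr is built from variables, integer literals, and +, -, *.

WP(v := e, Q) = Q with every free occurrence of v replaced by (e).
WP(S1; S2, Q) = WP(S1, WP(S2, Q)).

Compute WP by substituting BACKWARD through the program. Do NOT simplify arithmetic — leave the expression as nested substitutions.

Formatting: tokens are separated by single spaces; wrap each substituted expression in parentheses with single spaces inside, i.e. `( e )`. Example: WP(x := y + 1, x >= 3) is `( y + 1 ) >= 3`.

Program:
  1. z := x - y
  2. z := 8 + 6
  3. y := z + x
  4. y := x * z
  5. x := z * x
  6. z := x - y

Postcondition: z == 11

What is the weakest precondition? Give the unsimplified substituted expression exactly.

post: z == 11
stmt 6: z := x - y  -- replace 1 occurrence(s) of z with (x - y)
  => ( x - y ) == 11
stmt 5: x := z * x  -- replace 1 occurrence(s) of x with (z * x)
  => ( ( z * x ) - y ) == 11
stmt 4: y := x * z  -- replace 1 occurrence(s) of y with (x * z)
  => ( ( z * x ) - ( x * z ) ) == 11
stmt 3: y := z + x  -- replace 0 occurrence(s) of y with (z + x)
  => ( ( z * x ) - ( x * z ) ) == 11
stmt 2: z := 8 + 6  -- replace 2 occurrence(s) of z with (8 + 6)
  => ( ( ( 8 + 6 ) * x ) - ( x * ( 8 + 6 ) ) ) == 11
stmt 1: z := x - y  -- replace 0 occurrence(s) of z with (x - y)
  => ( ( ( 8 + 6 ) * x ) - ( x * ( 8 + 6 ) ) ) == 11

Answer: ( ( ( 8 + 6 ) * x ) - ( x * ( 8 + 6 ) ) ) == 11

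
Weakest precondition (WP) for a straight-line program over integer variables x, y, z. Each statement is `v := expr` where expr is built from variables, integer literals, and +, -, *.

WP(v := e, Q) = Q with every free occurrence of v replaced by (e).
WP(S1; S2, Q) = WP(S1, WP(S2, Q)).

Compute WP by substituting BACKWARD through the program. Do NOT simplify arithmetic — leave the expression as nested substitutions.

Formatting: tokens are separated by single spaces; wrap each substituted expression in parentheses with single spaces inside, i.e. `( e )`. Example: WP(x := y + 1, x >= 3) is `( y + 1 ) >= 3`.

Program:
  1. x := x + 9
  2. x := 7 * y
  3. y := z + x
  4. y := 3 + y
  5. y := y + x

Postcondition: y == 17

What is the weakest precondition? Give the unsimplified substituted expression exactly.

Answer: ( ( 3 + ( z + ( 7 * y ) ) ) + ( 7 * y ) ) == 17

Derivation:
post: y == 17
stmt 5: y := y + x  -- replace 1 occurrence(s) of y with (y + x)
  => ( y + x ) == 17
stmt 4: y := 3 + y  -- replace 1 occurrence(s) of y with (3 + y)
  => ( ( 3 + y ) + x ) == 17
stmt 3: y := z + x  -- replace 1 occurrence(s) of y with (z + x)
  => ( ( 3 + ( z + x ) ) + x ) == 17
stmt 2: x := 7 * y  -- replace 2 occurrence(s) of x with (7 * y)
  => ( ( 3 + ( z + ( 7 * y ) ) ) + ( 7 * y ) ) == 17
stmt 1: x := x + 9  -- replace 0 occurrence(s) of x with (x + 9)
  => ( ( 3 + ( z + ( 7 * y ) ) ) + ( 7 * y ) ) == 17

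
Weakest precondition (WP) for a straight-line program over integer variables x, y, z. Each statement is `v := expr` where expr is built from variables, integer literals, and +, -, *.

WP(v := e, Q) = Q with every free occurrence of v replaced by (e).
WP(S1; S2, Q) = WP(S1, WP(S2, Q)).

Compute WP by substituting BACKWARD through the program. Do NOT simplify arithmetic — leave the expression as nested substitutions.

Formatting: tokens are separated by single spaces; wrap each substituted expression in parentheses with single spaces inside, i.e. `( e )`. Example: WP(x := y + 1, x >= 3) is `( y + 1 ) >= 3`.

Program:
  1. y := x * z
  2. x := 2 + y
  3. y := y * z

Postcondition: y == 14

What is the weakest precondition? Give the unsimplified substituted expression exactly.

post: y == 14
stmt 3: y := y * z  -- replace 1 occurrence(s) of y with (y * z)
  => ( y * z ) == 14
stmt 2: x := 2 + y  -- replace 0 occurrence(s) of x with (2 + y)
  => ( y * z ) == 14
stmt 1: y := x * z  -- replace 1 occurrence(s) of y with (x * z)
  => ( ( x * z ) * z ) == 14

Answer: ( ( x * z ) * z ) == 14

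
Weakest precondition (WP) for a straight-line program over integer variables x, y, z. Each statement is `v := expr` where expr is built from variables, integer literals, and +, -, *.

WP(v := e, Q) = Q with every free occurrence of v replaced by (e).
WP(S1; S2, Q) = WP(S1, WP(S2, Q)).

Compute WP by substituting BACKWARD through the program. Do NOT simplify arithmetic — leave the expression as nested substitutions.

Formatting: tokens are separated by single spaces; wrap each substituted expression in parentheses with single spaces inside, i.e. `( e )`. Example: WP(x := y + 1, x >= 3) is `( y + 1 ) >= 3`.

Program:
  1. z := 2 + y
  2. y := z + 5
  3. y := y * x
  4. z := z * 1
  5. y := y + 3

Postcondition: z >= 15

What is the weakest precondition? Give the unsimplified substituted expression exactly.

Answer: ( ( 2 + y ) * 1 ) >= 15

Derivation:
post: z >= 15
stmt 5: y := y + 3  -- replace 0 occurrence(s) of y with (y + 3)
  => z >= 15
stmt 4: z := z * 1  -- replace 1 occurrence(s) of z with (z * 1)
  => ( z * 1 ) >= 15
stmt 3: y := y * x  -- replace 0 occurrence(s) of y with (y * x)
  => ( z * 1 ) >= 15
stmt 2: y := z + 5  -- replace 0 occurrence(s) of y with (z + 5)
  => ( z * 1 ) >= 15
stmt 1: z := 2 + y  -- replace 1 occurrence(s) of z with (2 + y)
  => ( ( 2 + y ) * 1 ) >= 15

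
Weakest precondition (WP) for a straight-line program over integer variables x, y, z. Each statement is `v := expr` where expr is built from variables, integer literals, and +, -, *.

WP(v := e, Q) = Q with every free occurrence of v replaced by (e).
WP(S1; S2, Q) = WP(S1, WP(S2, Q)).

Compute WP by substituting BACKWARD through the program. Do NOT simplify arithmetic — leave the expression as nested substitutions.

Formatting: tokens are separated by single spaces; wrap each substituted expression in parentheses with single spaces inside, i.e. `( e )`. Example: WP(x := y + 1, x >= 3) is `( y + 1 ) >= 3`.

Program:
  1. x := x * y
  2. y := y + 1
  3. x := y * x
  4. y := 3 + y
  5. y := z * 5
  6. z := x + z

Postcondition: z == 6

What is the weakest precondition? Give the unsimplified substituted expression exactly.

Answer: ( ( ( y + 1 ) * ( x * y ) ) + z ) == 6

Derivation:
post: z == 6
stmt 6: z := x + z  -- replace 1 occurrence(s) of z with (x + z)
  => ( x + z ) == 6
stmt 5: y := z * 5  -- replace 0 occurrence(s) of y with (z * 5)
  => ( x + z ) == 6
stmt 4: y := 3 + y  -- replace 0 occurrence(s) of y with (3 + y)
  => ( x + z ) == 6
stmt 3: x := y * x  -- replace 1 occurrence(s) of x with (y * x)
  => ( ( y * x ) + z ) == 6
stmt 2: y := y + 1  -- replace 1 occurrence(s) of y with (y + 1)
  => ( ( ( y + 1 ) * x ) + z ) == 6
stmt 1: x := x * y  -- replace 1 occurrence(s) of x with (x * y)
  => ( ( ( y + 1 ) * ( x * y ) ) + z ) == 6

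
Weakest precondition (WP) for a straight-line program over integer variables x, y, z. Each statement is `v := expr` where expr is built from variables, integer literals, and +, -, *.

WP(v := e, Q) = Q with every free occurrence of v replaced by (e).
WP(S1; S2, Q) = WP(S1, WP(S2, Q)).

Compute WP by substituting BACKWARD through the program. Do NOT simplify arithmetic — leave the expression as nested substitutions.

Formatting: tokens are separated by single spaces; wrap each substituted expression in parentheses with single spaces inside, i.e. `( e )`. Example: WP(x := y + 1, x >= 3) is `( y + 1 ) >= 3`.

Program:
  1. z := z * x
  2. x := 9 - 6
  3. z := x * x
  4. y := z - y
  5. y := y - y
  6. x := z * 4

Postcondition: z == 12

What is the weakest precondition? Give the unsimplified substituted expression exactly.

post: z == 12
stmt 6: x := z * 4  -- replace 0 occurrence(s) of x with (z * 4)
  => z == 12
stmt 5: y := y - y  -- replace 0 occurrence(s) of y with (y - y)
  => z == 12
stmt 4: y := z - y  -- replace 0 occurrence(s) of y with (z - y)
  => z == 12
stmt 3: z := x * x  -- replace 1 occurrence(s) of z with (x * x)
  => ( x * x ) == 12
stmt 2: x := 9 - 6  -- replace 2 occurrence(s) of x with (9 - 6)
  => ( ( 9 - 6 ) * ( 9 - 6 ) ) == 12
stmt 1: z := z * x  -- replace 0 occurrence(s) of z with (z * x)
  => ( ( 9 - 6 ) * ( 9 - 6 ) ) == 12

Answer: ( ( 9 - 6 ) * ( 9 - 6 ) ) == 12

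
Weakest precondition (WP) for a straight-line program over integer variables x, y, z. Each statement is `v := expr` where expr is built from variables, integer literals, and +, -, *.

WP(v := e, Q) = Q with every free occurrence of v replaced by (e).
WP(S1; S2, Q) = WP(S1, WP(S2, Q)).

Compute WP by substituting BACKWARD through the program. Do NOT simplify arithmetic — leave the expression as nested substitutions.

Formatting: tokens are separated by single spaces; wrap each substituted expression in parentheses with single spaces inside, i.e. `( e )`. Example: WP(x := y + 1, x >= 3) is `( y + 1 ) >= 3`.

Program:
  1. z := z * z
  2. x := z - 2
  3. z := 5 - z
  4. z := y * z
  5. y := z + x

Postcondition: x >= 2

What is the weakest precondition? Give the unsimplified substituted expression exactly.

Answer: ( ( z * z ) - 2 ) >= 2

Derivation:
post: x >= 2
stmt 5: y := z + x  -- replace 0 occurrence(s) of y with (z + x)
  => x >= 2
stmt 4: z := y * z  -- replace 0 occurrence(s) of z with (y * z)
  => x >= 2
stmt 3: z := 5 - z  -- replace 0 occurrence(s) of z with (5 - z)
  => x >= 2
stmt 2: x := z - 2  -- replace 1 occurrence(s) of x with (z - 2)
  => ( z - 2 ) >= 2
stmt 1: z := z * z  -- replace 1 occurrence(s) of z with (z * z)
  => ( ( z * z ) - 2 ) >= 2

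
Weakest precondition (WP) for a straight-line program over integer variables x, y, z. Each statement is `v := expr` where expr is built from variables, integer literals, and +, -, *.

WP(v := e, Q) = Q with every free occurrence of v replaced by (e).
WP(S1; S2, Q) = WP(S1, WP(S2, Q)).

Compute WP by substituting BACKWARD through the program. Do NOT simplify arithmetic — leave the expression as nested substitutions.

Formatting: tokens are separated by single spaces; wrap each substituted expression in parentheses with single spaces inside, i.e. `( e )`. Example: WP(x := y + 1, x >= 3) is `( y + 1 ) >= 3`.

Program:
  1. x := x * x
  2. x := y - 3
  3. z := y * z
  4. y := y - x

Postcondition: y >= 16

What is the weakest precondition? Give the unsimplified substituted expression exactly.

post: y >= 16
stmt 4: y := y - x  -- replace 1 occurrence(s) of y with (y - x)
  => ( y - x ) >= 16
stmt 3: z := y * z  -- replace 0 occurrence(s) of z with (y * z)
  => ( y - x ) >= 16
stmt 2: x := y - 3  -- replace 1 occurrence(s) of x with (y - 3)
  => ( y - ( y - 3 ) ) >= 16
stmt 1: x := x * x  -- replace 0 occurrence(s) of x with (x * x)
  => ( y - ( y - 3 ) ) >= 16

Answer: ( y - ( y - 3 ) ) >= 16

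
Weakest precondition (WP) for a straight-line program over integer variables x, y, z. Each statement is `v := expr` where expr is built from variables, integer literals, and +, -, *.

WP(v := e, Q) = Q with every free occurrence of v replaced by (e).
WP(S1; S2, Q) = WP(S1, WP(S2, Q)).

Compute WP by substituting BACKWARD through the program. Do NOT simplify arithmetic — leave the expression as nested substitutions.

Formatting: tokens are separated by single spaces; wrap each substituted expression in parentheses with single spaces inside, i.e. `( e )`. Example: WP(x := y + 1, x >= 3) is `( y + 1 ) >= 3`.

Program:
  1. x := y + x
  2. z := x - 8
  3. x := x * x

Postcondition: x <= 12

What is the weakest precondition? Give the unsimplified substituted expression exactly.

Answer: ( ( y + x ) * ( y + x ) ) <= 12

Derivation:
post: x <= 12
stmt 3: x := x * x  -- replace 1 occurrence(s) of x with (x * x)
  => ( x * x ) <= 12
stmt 2: z := x - 8  -- replace 0 occurrence(s) of z with (x - 8)
  => ( x * x ) <= 12
stmt 1: x := y + x  -- replace 2 occurrence(s) of x with (y + x)
  => ( ( y + x ) * ( y + x ) ) <= 12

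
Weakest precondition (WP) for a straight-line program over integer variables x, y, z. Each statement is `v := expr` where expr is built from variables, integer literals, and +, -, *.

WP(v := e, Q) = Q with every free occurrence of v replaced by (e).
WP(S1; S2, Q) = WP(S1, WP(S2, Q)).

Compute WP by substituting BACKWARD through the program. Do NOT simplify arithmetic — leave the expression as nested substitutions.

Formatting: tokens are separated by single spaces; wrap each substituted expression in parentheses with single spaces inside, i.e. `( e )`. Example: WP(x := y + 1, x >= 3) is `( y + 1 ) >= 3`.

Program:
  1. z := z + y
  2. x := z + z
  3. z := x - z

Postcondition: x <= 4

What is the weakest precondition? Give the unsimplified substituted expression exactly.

post: x <= 4
stmt 3: z := x - z  -- replace 0 occurrence(s) of z with (x - z)
  => x <= 4
stmt 2: x := z + z  -- replace 1 occurrence(s) of x with (z + z)
  => ( z + z ) <= 4
stmt 1: z := z + y  -- replace 2 occurrence(s) of z with (z + y)
  => ( ( z + y ) + ( z + y ) ) <= 4

Answer: ( ( z + y ) + ( z + y ) ) <= 4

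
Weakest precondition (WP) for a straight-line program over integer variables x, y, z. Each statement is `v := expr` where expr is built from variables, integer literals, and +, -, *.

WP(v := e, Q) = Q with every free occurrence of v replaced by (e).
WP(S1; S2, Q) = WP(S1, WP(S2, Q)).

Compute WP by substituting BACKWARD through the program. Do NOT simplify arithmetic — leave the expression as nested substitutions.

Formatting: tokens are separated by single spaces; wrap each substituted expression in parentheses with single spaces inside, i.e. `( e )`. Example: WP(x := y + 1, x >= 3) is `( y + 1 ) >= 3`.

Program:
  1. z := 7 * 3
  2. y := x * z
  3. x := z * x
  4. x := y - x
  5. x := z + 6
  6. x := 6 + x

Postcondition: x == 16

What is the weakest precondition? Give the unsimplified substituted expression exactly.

post: x == 16
stmt 6: x := 6 + x  -- replace 1 occurrence(s) of x with (6 + x)
  => ( 6 + x ) == 16
stmt 5: x := z + 6  -- replace 1 occurrence(s) of x with (z + 6)
  => ( 6 + ( z + 6 ) ) == 16
stmt 4: x := y - x  -- replace 0 occurrence(s) of x with (y - x)
  => ( 6 + ( z + 6 ) ) == 16
stmt 3: x := z * x  -- replace 0 occurrence(s) of x with (z * x)
  => ( 6 + ( z + 6 ) ) == 16
stmt 2: y := x * z  -- replace 0 occurrence(s) of y with (x * z)
  => ( 6 + ( z + 6 ) ) == 16
stmt 1: z := 7 * 3  -- replace 1 occurrence(s) of z with (7 * 3)
  => ( 6 + ( ( 7 * 3 ) + 6 ) ) == 16

Answer: ( 6 + ( ( 7 * 3 ) + 6 ) ) == 16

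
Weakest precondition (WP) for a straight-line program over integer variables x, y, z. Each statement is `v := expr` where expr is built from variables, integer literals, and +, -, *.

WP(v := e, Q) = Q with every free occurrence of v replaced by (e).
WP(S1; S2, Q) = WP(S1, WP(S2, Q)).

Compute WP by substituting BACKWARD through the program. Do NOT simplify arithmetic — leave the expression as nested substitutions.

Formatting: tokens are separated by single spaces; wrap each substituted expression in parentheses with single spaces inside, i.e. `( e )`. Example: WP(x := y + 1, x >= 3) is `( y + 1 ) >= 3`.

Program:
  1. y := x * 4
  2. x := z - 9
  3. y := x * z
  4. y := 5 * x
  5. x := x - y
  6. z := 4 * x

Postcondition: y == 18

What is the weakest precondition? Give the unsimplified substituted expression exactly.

post: y == 18
stmt 6: z := 4 * x  -- replace 0 occurrence(s) of z with (4 * x)
  => y == 18
stmt 5: x := x - y  -- replace 0 occurrence(s) of x with (x - y)
  => y == 18
stmt 4: y := 5 * x  -- replace 1 occurrence(s) of y with (5 * x)
  => ( 5 * x ) == 18
stmt 3: y := x * z  -- replace 0 occurrence(s) of y with (x * z)
  => ( 5 * x ) == 18
stmt 2: x := z - 9  -- replace 1 occurrence(s) of x with (z - 9)
  => ( 5 * ( z - 9 ) ) == 18
stmt 1: y := x * 4  -- replace 0 occurrence(s) of y with (x * 4)
  => ( 5 * ( z - 9 ) ) == 18

Answer: ( 5 * ( z - 9 ) ) == 18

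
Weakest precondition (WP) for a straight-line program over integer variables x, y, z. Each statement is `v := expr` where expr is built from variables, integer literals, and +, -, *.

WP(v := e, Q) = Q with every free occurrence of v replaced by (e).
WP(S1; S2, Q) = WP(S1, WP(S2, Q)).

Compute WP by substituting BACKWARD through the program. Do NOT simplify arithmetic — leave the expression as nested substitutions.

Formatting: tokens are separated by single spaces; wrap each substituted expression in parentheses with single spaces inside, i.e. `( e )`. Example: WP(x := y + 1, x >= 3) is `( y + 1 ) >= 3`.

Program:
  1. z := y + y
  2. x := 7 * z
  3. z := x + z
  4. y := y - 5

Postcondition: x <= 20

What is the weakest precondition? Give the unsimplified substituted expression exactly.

Answer: ( 7 * ( y + y ) ) <= 20

Derivation:
post: x <= 20
stmt 4: y := y - 5  -- replace 0 occurrence(s) of y with (y - 5)
  => x <= 20
stmt 3: z := x + z  -- replace 0 occurrence(s) of z with (x + z)
  => x <= 20
stmt 2: x := 7 * z  -- replace 1 occurrence(s) of x with (7 * z)
  => ( 7 * z ) <= 20
stmt 1: z := y + y  -- replace 1 occurrence(s) of z with (y + y)
  => ( 7 * ( y + y ) ) <= 20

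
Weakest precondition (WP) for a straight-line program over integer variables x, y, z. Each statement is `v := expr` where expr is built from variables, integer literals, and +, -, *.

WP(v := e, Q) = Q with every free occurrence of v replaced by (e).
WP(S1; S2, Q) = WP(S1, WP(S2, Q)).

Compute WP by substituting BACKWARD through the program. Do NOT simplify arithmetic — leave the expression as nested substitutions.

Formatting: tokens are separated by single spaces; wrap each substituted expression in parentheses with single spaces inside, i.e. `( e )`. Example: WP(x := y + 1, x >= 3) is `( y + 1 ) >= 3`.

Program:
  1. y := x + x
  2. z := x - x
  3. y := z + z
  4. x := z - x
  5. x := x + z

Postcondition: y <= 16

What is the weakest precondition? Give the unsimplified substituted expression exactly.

Answer: ( ( x - x ) + ( x - x ) ) <= 16

Derivation:
post: y <= 16
stmt 5: x := x + z  -- replace 0 occurrence(s) of x with (x + z)
  => y <= 16
stmt 4: x := z - x  -- replace 0 occurrence(s) of x with (z - x)
  => y <= 16
stmt 3: y := z + z  -- replace 1 occurrence(s) of y with (z + z)
  => ( z + z ) <= 16
stmt 2: z := x - x  -- replace 2 occurrence(s) of z with (x - x)
  => ( ( x - x ) + ( x - x ) ) <= 16
stmt 1: y := x + x  -- replace 0 occurrence(s) of y with (x + x)
  => ( ( x - x ) + ( x - x ) ) <= 16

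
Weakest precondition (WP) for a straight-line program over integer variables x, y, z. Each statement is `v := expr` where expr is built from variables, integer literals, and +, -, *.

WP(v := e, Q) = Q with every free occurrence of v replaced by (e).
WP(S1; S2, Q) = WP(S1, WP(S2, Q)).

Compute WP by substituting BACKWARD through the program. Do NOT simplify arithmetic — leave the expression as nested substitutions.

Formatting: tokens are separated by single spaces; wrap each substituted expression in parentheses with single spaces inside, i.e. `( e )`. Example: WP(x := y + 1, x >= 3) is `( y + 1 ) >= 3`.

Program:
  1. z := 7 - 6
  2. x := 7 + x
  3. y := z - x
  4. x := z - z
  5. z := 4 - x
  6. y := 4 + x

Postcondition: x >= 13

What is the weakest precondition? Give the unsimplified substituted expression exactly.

Answer: ( ( 7 - 6 ) - ( 7 - 6 ) ) >= 13

Derivation:
post: x >= 13
stmt 6: y := 4 + x  -- replace 0 occurrence(s) of y with (4 + x)
  => x >= 13
stmt 5: z := 4 - x  -- replace 0 occurrence(s) of z with (4 - x)
  => x >= 13
stmt 4: x := z - z  -- replace 1 occurrence(s) of x with (z - z)
  => ( z - z ) >= 13
stmt 3: y := z - x  -- replace 0 occurrence(s) of y with (z - x)
  => ( z - z ) >= 13
stmt 2: x := 7 + x  -- replace 0 occurrence(s) of x with (7 + x)
  => ( z - z ) >= 13
stmt 1: z := 7 - 6  -- replace 2 occurrence(s) of z with (7 - 6)
  => ( ( 7 - 6 ) - ( 7 - 6 ) ) >= 13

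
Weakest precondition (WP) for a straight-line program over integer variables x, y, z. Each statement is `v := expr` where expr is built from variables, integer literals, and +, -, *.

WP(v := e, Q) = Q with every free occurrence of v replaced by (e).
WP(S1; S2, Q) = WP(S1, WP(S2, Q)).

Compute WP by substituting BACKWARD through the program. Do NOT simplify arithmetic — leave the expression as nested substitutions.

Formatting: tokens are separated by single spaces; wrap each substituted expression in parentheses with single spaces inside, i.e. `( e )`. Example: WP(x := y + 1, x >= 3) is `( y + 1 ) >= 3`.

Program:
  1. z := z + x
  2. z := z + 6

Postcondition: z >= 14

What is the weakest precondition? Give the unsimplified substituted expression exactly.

Answer: ( ( z + x ) + 6 ) >= 14

Derivation:
post: z >= 14
stmt 2: z := z + 6  -- replace 1 occurrence(s) of z with (z + 6)
  => ( z + 6 ) >= 14
stmt 1: z := z + x  -- replace 1 occurrence(s) of z with (z + x)
  => ( ( z + x ) + 6 ) >= 14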